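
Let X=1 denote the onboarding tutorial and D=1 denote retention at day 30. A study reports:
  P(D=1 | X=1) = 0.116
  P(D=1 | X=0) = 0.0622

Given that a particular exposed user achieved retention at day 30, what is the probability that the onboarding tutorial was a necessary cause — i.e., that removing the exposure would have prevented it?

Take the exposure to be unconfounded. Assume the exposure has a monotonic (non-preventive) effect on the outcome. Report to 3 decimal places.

Let p₁ = 0.116, p₀ = 0.0622.
Under exogeneity and monotonicity, PN = (p₁ − p₀) / p₁.
PN = (0.116 − 0.0622) / 0.116 = 0.0538 / 0.116 ≈ 0.4638

PN ≈ 0.464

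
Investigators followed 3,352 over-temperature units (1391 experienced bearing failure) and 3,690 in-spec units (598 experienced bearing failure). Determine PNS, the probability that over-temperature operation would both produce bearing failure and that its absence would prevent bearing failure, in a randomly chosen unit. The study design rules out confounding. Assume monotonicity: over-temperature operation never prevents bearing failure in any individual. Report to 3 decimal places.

p₁ = P(outcome | exposed) = 1391/3352 = 0.41498
p₀ = P(outcome | unexposed) = 598/3690 = 0.16206
Under exogeneity and monotonicity, PNS = p₁ − p₀.
PNS = 0.41498 − 0.16206 = 0.25292

PNS ≈ 0.253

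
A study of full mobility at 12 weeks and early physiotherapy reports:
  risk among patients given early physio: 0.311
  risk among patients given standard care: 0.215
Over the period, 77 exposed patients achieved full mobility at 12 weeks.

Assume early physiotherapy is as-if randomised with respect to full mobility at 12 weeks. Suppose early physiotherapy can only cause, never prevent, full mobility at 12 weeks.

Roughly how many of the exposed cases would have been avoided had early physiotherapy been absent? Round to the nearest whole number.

Let p₁ = 0.311, p₀ = 0.215.
PN = (p₁ − p₀)/p₁ = (0.311 − 0.215) / 0.311 ≈ 0.30868.
Attributable cases ≈ PN × (exposed cases) = 0.30868 × 77 ≈ 23.77.

about 24 cases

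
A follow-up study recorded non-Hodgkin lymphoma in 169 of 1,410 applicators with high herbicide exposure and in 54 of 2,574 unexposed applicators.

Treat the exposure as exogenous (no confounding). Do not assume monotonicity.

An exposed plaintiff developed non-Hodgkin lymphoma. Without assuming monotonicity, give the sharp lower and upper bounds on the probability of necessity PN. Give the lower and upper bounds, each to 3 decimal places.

0.825 ≤ PN ≤ 1.000

p₁ = P(outcome | exposed) = 169/1410 = 0.11986
p₀ = P(outcome | unexposed) = 54/2574 = 0.020979
Under exogeneity alone the bounds on PN are max{0,(p₁−p₀)/p₁} ≤ PN ≤ min{1,(1−p₀)/p₁}.
  lower = (p₁ − p₀)/p₁ = 0.098879 / 0.11986 ≈ 0.8250
  upper = min{1, (1 − p₀)/p₁} = 0.97902 / 0.11986 ≈ 8.1682 → capped at 1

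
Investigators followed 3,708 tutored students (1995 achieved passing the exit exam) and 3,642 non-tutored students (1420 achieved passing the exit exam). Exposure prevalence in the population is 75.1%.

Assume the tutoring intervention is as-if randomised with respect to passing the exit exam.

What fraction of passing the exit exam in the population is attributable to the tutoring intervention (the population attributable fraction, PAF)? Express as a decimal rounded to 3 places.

PAF ≈ 0.222

p₁ = P(outcome | exposed) = 1995/3708 = 0.53803
p₀ = P(outcome | unexposed) = 1420/3642 = 0.3899
Overall risk P(Y=1) = π·p₁ + (1−π)·p₀ = 0.751×0.53803 + 0.249×0.3899 = 0.50114.
Under exogeneity, PAF = [P(Y=1) − p₀] / P(Y=1).
PAF = (0.50114 − 0.3899) / 0.50114 ≈ 0.2220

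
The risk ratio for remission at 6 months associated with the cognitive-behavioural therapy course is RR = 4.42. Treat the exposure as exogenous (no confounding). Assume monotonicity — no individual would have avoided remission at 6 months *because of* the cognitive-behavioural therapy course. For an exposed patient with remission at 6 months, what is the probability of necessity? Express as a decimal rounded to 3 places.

Under exogeneity and monotonicity, PN = (RR − 1) / RR = 1 − 1/RR.
PN = (4.42 − 1) / 4.42 = 3.42 / 4.42 ≈ 0.7738

PN ≈ 0.774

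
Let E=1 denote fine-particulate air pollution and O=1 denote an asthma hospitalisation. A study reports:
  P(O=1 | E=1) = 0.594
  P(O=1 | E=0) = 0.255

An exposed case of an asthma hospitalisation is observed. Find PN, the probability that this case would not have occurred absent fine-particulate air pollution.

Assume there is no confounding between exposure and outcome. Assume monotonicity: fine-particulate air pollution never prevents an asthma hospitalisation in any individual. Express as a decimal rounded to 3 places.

Let p₁ = 0.594, p₀ = 0.255.
Under exogeneity and monotonicity, PN = (p₁ − p₀) / p₁.
PN = (0.594 − 0.255) / 0.594 = 0.339 / 0.594 ≈ 0.5707

PN ≈ 0.571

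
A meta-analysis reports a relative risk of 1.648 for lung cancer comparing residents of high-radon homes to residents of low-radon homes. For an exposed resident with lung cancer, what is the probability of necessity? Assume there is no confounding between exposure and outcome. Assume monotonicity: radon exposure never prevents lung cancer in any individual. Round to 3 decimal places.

PN ≈ 0.393

Under exogeneity and monotonicity, PN = (RR − 1) / RR = 1 − 1/RR.
PN = (1.648 − 1) / 1.648 = 0.648 / 1.648 ≈ 0.3932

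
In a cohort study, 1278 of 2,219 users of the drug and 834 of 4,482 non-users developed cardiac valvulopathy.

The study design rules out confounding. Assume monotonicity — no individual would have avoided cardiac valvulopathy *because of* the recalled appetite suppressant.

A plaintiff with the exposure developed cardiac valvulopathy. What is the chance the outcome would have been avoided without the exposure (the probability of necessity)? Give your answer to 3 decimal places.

p₁ = P(outcome | exposed) = 1278/2219 = 0.57594
p₀ = P(outcome | unexposed) = 834/4482 = 0.18608
Under exogeneity and monotonicity, PN = (p₁ − p₀) / p₁.
PN = (0.57594 − 0.18608) / 0.57594 = 0.38986 / 0.57594 ≈ 0.6769

PN ≈ 0.677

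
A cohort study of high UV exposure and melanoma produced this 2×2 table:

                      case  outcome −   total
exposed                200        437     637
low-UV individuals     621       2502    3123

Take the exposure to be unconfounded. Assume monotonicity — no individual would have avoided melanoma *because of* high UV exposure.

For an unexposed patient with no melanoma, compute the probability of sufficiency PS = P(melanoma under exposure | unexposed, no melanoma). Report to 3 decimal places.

p₁ = P(outcome | exposed) = 200/637 = 0.31397
p₀ = P(outcome | unexposed) = 621/3123 = 0.19885
Under exogeneity and monotonicity, PS = (p₁ − p₀) / (1 − p₀).
PS = (0.31397 − 0.19885) / (1 − 0.19885) = 0.11512 / 0.80115 ≈ 0.1437

PS ≈ 0.144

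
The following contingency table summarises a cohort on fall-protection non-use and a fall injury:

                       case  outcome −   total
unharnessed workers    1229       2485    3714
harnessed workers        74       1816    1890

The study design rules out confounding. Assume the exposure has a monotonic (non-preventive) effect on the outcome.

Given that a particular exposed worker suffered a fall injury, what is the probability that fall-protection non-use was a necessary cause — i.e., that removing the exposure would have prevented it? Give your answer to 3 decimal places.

p₁ = P(outcome | exposed) = 1229/3714 = 0.33091
p₀ = P(outcome | unexposed) = 74/1890 = 0.039153
Under exogeneity and monotonicity, PN = (p₁ − p₀) / p₁.
PN = (0.33091 − 0.039153) / 0.33091 = 0.29176 / 0.33091 ≈ 0.8817

PN ≈ 0.882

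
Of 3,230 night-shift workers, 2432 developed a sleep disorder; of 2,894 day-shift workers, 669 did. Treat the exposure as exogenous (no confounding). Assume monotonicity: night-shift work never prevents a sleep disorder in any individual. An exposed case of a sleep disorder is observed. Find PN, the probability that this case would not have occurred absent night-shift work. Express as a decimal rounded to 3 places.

PN ≈ 0.693

p₁ = P(outcome | exposed) = 2432/3230 = 0.75294
p₀ = P(outcome | unexposed) = 669/2894 = 0.23117
Under exogeneity and monotonicity, PN = (p₁ − p₀) / p₁.
PN = (0.75294 − 0.23117) / 0.75294 = 0.52177 / 0.75294 ≈ 0.6930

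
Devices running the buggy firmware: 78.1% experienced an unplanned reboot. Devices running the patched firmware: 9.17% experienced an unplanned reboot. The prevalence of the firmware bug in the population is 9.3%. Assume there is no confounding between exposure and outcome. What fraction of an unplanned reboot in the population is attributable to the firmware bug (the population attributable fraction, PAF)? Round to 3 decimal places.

p₁ = 0.781, p₀ = 0.0917.
Overall risk P(Y=1) = π·p₁ + (1−π)·p₀ = 0.093×0.781 + 0.907×0.0917 = 0.1558.
Under exogeneity, PAF = [P(Y=1) − p₀] / P(Y=1).
PAF = (0.1558 − 0.0917) / 0.1558 ≈ 0.4114

PAF ≈ 0.411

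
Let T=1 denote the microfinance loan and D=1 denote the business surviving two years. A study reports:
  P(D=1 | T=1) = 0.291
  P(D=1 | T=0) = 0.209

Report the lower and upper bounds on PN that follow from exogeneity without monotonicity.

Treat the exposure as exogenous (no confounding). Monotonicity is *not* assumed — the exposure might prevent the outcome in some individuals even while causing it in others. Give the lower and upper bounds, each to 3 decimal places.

Let p₁ = 0.291, p₀ = 0.209.
Under exogeneity alone the bounds on PN are max{0,(p₁−p₀)/p₁} ≤ PN ≤ min{1,(1−p₀)/p₁}.
  lower = (p₁ − p₀)/p₁ = 0.082 / 0.291 ≈ 0.2818
  upper = min{1, (1 − p₀)/p₁} = 0.791 / 0.291 ≈ 2.7182 → capped at 1

0.282 ≤ PN ≤ 1.000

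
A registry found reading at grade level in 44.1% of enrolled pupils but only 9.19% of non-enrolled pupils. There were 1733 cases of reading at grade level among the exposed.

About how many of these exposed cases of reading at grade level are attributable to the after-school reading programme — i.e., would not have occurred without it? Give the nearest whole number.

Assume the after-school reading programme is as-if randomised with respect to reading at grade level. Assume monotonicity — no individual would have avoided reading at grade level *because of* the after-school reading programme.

about 1372 cases

p₁ = 0.441, p₀ = 0.0919.
PN = (p₁ − p₀)/p₁ = (0.441 − 0.0919) / 0.441 ≈ 0.79161.
Attributable cases ≈ PN × (exposed cases) = 0.79161 × 1733 ≈ 1371.86.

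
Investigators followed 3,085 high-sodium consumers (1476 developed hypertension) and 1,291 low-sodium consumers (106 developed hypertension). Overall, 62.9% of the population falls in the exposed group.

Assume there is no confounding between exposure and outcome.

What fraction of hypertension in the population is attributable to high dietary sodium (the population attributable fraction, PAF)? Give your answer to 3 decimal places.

PAF ≈ 0.752

p₁ = P(outcome | exposed) = 1476/3085 = 0.47844
p₀ = P(outcome | unexposed) = 106/1291 = 0.082107
Overall risk P(Y=1) = π·p₁ + (1−π)·p₀ = 0.629×0.47844 + 0.371×0.082107 = 0.3314.
Under exogeneity, PAF = [P(Y=1) − p₀] / P(Y=1).
PAF = (0.3314 − 0.082107) / 0.3314 ≈ 0.7522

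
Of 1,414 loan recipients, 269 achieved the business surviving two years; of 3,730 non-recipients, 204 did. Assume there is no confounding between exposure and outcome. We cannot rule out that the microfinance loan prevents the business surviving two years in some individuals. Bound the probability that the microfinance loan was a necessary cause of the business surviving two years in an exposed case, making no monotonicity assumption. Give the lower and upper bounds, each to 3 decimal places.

p₁ = P(outcome | exposed) = 269/1414 = 0.19024
p₀ = P(outcome | unexposed) = 204/3730 = 0.054692
Under exogeneity alone the bounds on PN are max{0,(p₁−p₀)/p₁} ≤ PN ≤ min{1,(1−p₀)/p₁}.
  lower = (p₁ − p₀)/p₁ = 0.13555 / 0.19024 ≈ 0.7125
  upper = min{1, (1 − p₀)/p₁} = 0.94531 / 0.19024 ≈ 4.9690 → capped at 1

0.713 ≤ PN ≤ 1.000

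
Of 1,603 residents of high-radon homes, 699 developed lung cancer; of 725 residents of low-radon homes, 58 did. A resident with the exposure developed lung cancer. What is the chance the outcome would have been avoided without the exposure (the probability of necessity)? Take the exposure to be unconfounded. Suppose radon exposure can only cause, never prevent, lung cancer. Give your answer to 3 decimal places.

PN ≈ 0.817

p₁ = P(outcome | exposed) = 699/1603 = 0.43606
p₀ = P(outcome | unexposed) = 58/725 = 0.08
Under exogeneity and monotonicity, PN = (p₁ − p₀) / p₁.
PN = (0.43606 − 0.08) / 0.43606 = 0.35606 / 0.43606 ≈ 0.8165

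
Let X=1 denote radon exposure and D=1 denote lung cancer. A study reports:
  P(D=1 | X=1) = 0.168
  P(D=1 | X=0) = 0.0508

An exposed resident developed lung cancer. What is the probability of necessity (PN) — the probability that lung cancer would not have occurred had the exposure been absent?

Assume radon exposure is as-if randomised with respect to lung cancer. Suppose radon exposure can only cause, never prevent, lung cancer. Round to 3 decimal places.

PN ≈ 0.698

Let p₁ = 0.168, p₀ = 0.0508.
Under exogeneity and monotonicity, PN = (p₁ − p₀) / p₁.
PN = (0.168 − 0.0508) / 0.168 = 0.1172 / 0.168 ≈ 0.6976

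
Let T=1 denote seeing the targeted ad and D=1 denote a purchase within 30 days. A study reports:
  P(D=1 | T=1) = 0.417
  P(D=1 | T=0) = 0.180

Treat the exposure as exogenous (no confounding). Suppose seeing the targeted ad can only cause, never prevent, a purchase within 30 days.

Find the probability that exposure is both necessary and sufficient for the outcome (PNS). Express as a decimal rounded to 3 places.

Let p₁ = 0.417, p₀ = 0.18.
Under exogeneity and monotonicity, PNS = p₁ − p₀.
PNS = 0.417 − 0.18 = 0.237

PNS ≈ 0.237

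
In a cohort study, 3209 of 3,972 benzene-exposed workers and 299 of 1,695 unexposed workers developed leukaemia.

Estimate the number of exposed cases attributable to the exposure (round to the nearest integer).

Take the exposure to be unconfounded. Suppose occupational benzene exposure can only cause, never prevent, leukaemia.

about 2508 cases

p₁ = P(outcome | exposed) = 3209/3972 = 0.80791
p₀ = P(outcome | unexposed) = 299/1695 = 0.1764
PN = (p₁ − p₀)/p₁ = (0.80791 − 0.1764) / 0.80791 ≈ 0.78166.
Attributable cases ≈ PN × (exposed cases) = 0.78166 × 3209 ≈ 2508.33.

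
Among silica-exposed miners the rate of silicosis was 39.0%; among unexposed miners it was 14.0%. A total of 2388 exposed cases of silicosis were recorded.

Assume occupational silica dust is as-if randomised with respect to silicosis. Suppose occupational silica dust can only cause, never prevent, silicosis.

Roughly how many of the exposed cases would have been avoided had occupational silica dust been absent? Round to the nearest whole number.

about 1531 cases

p₁ = 0.39, p₀ = 0.14.
PN = (p₁ − p₀)/p₁ = (0.39 − 0.14) / 0.39 ≈ 0.64103.
Attributable cases ≈ PN × (exposed cases) = 0.64103 × 2388 ≈ 1530.77.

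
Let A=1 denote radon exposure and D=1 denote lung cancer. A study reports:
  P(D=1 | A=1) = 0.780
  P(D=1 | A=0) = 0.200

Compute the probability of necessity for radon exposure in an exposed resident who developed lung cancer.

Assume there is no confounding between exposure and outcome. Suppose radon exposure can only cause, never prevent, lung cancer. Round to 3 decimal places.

Let p₁ = 0.78, p₀ = 0.2.
Under exogeneity and monotonicity, PN = (p₁ − p₀) / p₁.
PN = (0.78 − 0.2) / 0.78 = 0.58 / 0.78 ≈ 0.7436

PN ≈ 0.744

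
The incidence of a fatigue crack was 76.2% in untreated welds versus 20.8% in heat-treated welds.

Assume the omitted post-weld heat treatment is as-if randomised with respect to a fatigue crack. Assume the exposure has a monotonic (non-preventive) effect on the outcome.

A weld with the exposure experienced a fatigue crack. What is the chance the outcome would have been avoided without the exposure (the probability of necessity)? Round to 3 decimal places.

PN ≈ 0.727

p₁ = 0.762, p₀ = 0.208.
Under exogeneity and monotonicity, PN = (p₁ − p₀) / p₁.
PN = (0.762 − 0.208) / 0.762 = 0.554 / 0.762 ≈ 0.7270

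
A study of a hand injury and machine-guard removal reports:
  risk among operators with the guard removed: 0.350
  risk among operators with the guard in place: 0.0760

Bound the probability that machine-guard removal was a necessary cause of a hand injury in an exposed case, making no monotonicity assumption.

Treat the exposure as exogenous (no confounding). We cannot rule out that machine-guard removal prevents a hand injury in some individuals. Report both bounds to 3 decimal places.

Let p₁ = 0.35, p₀ = 0.076.
Under exogeneity alone the bounds on PN are max{0,(p₁−p₀)/p₁} ≤ PN ≤ min{1,(1−p₀)/p₁}.
  lower = (p₁ − p₀)/p₁ = 0.274 / 0.35 ≈ 0.7829
  upper = min{1, (1 − p₀)/p₁} = 0.924 / 0.35 ≈ 2.6400 → capped at 1

0.783 ≤ PN ≤ 1.000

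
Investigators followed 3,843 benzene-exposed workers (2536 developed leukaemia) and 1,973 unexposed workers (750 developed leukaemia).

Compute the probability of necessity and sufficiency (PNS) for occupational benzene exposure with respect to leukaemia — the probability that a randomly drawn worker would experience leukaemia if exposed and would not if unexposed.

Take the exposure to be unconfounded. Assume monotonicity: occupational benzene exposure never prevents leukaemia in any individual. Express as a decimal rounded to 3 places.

PNS ≈ 0.280

p₁ = P(outcome | exposed) = 2536/3843 = 0.6599
p₀ = P(outcome | unexposed) = 750/1973 = 0.38013
Under exogeneity and monotonicity, PNS = p₁ − p₀.
PNS = 0.6599 − 0.38013 = 0.27977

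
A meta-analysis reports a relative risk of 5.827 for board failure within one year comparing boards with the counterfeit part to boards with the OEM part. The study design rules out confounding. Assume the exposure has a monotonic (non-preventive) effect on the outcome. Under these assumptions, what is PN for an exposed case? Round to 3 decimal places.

Under exogeneity and monotonicity, PN = (RR − 1) / RR = 1 − 1/RR.
PN = (5.827 − 1) / 5.827 = 4.827 / 5.827 ≈ 0.8284

PN ≈ 0.828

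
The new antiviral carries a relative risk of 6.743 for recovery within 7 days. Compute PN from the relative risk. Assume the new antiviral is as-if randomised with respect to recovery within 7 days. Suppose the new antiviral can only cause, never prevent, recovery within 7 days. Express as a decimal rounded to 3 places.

PN ≈ 0.852

Under exogeneity and monotonicity, PN = (RR − 1) / RR = 1 − 1/RR.
PN = (6.743 − 1) / 6.743 = 5.743 / 6.743 ≈ 0.8517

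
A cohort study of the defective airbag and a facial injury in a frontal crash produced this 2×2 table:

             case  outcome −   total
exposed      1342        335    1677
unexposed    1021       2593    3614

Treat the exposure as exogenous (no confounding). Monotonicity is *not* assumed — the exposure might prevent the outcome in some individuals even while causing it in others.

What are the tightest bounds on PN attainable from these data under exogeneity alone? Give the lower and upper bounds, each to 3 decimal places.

0.647 ≤ PN ≤ 0.897

p₁ = P(outcome | exposed) = 1342/1677 = 0.80024
p₀ = P(outcome | unexposed) = 1021/3614 = 0.28251
Under exogeneity alone the bounds on PN are max{0,(p₁−p₀)/p₁} ≤ PN ≤ min{1,(1−p₀)/p₁}.
  lower = (p₁ − p₀)/p₁ = 0.51773 / 0.80024 ≈ 0.6470
  upper = min{1, (1 − p₀)/p₁} = 0.71749 / 0.80024 ≈ 0.8966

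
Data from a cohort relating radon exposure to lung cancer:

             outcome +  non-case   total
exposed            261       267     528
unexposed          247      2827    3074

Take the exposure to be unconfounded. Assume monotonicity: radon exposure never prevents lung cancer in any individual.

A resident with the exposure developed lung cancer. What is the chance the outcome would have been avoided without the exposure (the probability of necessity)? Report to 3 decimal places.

p₁ = P(outcome | exposed) = 261/528 = 0.49432
p₀ = P(outcome | unexposed) = 247/3074 = 0.080351
Under exogeneity and monotonicity, PN = (p₁ − p₀) / p₁.
PN = (0.49432 − 0.080351) / 0.49432 = 0.41397 / 0.49432 ≈ 0.8375

PN ≈ 0.837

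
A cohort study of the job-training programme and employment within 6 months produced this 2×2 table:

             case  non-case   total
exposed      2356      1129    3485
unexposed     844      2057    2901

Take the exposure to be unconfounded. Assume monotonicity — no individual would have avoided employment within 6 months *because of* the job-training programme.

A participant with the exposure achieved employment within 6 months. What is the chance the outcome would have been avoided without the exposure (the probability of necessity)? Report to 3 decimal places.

PN ≈ 0.570

p₁ = P(outcome | exposed) = 2356/3485 = 0.67604
p₀ = P(outcome | unexposed) = 844/2901 = 0.29093
Under exogeneity and monotonicity, PN = (p₁ − p₀)/p₁.
PN = (0.67604 − 0.29093) / 0.67604 ≈ 0.5696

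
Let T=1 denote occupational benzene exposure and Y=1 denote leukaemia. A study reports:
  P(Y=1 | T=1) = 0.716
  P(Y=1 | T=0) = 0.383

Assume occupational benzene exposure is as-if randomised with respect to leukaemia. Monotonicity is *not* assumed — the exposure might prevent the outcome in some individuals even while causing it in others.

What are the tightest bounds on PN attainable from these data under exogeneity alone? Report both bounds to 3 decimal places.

0.465 ≤ PN ≤ 0.862

Let p₁ = 0.716, p₀ = 0.383.
Under exogeneity alone the bounds on PN are max{0,(p₁−p₀)/p₁} ≤ PN ≤ min{1,(1−p₀)/p₁}.
  lower = (p₁ − p₀)/p₁ = 0.333 / 0.716 ≈ 0.4651
  upper = min{1, (1 − p₀)/p₁} = 0.617 / 0.716 ≈ 0.8617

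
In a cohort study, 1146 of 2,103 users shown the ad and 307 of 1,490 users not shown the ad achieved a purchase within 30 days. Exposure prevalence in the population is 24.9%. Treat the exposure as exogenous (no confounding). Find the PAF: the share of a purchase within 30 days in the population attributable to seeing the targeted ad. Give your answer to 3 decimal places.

p₁ = P(outcome | exposed) = 1146/2103 = 0.54494
p₀ = P(outcome | unexposed) = 307/1490 = 0.20604
Overall risk P(Y=1) = π·p₁ + (1−π)·p₀ = 0.249×0.54494 + 0.751×0.20604 = 0.29043.
Under exogeneity, PAF = [P(Y=1) − p₀] / P(Y=1).
PAF = (0.29043 − 0.20604) / 0.29043 ≈ 0.2906

PAF ≈ 0.291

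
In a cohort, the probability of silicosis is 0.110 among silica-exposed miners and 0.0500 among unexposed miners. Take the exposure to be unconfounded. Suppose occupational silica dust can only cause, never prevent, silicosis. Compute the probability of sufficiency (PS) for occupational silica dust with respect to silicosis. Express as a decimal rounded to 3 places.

Let p₁ = 0.11, p₀ = 0.05.
Under exogeneity and monotonicity, PS = (p₁ − p₀) / (1 − p₀).
PS = (0.11 − 0.05) / (1 − 0.05) = 0.06 / 0.95 ≈ 0.0632

PS ≈ 0.063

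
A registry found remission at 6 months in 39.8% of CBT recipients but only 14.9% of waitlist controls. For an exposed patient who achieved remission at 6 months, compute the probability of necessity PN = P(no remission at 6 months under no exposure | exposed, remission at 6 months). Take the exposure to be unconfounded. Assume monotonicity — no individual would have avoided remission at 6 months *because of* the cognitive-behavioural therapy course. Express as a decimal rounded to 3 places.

p₁ = 0.398, p₀ = 0.149.
Under exogeneity and monotonicity, PN = (p₁ − p₀) / p₁.
PN = (0.398 − 0.149) / 0.398 = 0.249 / 0.398 ≈ 0.6256

PN ≈ 0.626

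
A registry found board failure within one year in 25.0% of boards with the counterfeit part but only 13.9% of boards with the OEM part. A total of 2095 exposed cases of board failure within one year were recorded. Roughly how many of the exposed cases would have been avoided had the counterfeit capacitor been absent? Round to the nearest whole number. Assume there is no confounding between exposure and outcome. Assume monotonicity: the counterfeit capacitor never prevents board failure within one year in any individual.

p₁ = 0.25, p₀ = 0.139.
PN = (p₁ − p₀)/p₁ = (0.25 − 0.139) / 0.25 ≈ 0.44400.
Attributable cases ≈ PN × (exposed cases) = 0.44400 × 2095 ≈ 930.18.

about 930 cases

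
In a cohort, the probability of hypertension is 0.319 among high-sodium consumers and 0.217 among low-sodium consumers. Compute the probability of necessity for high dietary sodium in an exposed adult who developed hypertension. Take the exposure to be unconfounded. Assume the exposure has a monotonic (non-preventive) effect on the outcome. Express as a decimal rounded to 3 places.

PN ≈ 0.320

Let p₁ = 0.319, p₀ = 0.217.
Under exogeneity and monotonicity, PN = (p₁ − p₀) / p₁.
PN = (0.319 − 0.217) / 0.319 = 0.102 / 0.319 ≈ 0.3197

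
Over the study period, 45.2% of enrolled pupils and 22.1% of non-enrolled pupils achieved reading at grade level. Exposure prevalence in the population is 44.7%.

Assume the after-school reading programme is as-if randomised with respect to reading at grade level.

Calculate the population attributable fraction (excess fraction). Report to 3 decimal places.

p₁ = 0.452, p₀ = 0.221.
Overall risk P(Y=1) = π·p₁ + (1−π)·p₀ = 0.447×0.452 + 0.553×0.221 = 0.32426.
Under exogeneity, PAF = [P(Y=1) − p₀] / P(Y=1).
PAF = (0.32426 − 0.221) / 0.32426 ≈ 0.3184

PAF ≈ 0.318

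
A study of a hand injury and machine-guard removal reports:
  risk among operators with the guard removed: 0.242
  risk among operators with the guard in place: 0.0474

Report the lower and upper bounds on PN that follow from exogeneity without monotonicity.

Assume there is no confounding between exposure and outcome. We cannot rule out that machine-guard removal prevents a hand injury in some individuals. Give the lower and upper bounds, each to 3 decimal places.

0.804 ≤ PN ≤ 1.000

Let p₁ = 0.242, p₀ = 0.0474.
Under exogeneity alone the bounds on PN are max{0,(p₁−p₀)/p₁} ≤ PN ≤ min{1,(1−p₀)/p₁}.
  lower = (p₁ − p₀)/p₁ = 0.1946 / 0.242 ≈ 0.8041
  upper = min{1, (1 − p₀)/p₁} = 0.9526 / 0.242 ≈ 3.9364 → capped at 1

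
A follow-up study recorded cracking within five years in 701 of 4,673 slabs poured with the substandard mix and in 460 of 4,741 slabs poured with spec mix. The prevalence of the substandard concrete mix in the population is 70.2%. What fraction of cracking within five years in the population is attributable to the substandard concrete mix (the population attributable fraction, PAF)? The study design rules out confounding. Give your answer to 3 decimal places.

PAF ≈ 0.277

p₁ = P(outcome | exposed) = 701/4673 = 0.15001
p₀ = P(outcome | unexposed) = 460/4741 = 0.097026
Overall risk P(Y=1) = π·p₁ + (1−π)·p₀ = 0.702×0.15001 + 0.298×0.097026 = 0.13422.
Under exogeneity, PAF = [P(Y=1) − p₀] / P(Y=1).
PAF = (0.13422 − 0.097026) / 0.13422 ≈ 0.2771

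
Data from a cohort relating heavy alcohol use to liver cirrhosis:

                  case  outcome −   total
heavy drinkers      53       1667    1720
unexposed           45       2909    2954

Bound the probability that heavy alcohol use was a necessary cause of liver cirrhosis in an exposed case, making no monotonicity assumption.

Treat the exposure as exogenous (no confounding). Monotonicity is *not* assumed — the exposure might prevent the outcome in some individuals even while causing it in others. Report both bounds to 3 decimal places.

0.506 ≤ PN ≤ 1.000

p₁ = P(outcome | exposed) = 53/1720 = 0.030814
p₀ = P(outcome | unexposed) = 45/2954 = 0.015234
Under exogeneity alone the bounds on PN are max{0,(p₁−p₀)/p₁} ≤ PN ≤ min{1,(1−p₀)/p₁}.
  lower = (p₁ − p₀)/p₁ = 0.01558 / 0.030814 ≈ 0.5056
  upper = min{1, (1 − p₀)/p₁} = 0.98477 / 0.030814 ≈ 31.9585 → capped at 1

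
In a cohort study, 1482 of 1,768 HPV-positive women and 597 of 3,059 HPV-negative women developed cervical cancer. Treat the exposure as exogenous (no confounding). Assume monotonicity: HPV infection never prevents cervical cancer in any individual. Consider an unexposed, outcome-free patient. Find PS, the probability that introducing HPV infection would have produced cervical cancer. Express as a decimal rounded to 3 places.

p₁ = P(outcome | exposed) = 1482/1768 = 0.83824
p₀ = P(outcome | unexposed) = 597/3059 = 0.19516
Under exogeneity and monotonicity, PS = (p₁ − p₀) / (1 − p₀).
PS = (0.83824 − 0.19516) / (1 − 0.19516) = 0.64307 / 0.80484 ≈ 0.7990

PS ≈ 0.799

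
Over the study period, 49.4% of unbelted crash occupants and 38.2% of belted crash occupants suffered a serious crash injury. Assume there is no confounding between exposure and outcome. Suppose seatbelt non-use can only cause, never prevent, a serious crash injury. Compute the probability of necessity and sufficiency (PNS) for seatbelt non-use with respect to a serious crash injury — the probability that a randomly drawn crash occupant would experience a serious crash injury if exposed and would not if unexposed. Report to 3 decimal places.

PNS ≈ 0.112

p₁ = 0.494, p₀ = 0.382.
Under exogeneity and monotonicity, PNS = p₁ − p₀.
PNS = 0.494 − 0.382 = 0.112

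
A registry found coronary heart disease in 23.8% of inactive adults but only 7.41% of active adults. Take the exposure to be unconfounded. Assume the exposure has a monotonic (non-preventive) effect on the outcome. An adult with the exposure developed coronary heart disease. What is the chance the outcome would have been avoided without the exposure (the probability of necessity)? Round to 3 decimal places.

PN ≈ 0.689

p₁ = 0.238, p₀ = 0.0741.
Under exogeneity and monotonicity, PN = (p₁ − p₀) / p₁.
PN = (0.238 − 0.0741) / 0.238 = 0.1639 / 0.238 ≈ 0.6887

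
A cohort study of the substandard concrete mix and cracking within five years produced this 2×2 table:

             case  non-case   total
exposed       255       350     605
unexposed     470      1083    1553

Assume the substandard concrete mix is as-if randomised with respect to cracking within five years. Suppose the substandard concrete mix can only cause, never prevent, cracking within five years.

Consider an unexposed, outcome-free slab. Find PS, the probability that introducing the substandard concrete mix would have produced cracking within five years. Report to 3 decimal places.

PS ≈ 0.170

p₁ = P(outcome | exposed) = 255/605 = 0.42149
p₀ = P(outcome | unexposed) = 470/1553 = 0.30264
Under exogeneity and monotonicity, PS = (p₁ − p₀)/(1 − p₀).
PS = (0.42149 − 0.30264) / 0.69736 ≈ 0.1704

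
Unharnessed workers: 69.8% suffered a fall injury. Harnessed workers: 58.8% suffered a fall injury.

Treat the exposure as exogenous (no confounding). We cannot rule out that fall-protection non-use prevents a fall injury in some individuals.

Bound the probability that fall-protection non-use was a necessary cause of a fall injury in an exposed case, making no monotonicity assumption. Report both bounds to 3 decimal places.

p₁ = 0.698, p₀ = 0.588.
Under exogeneity alone the bounds on PN are max{0,(p₁−p₀)/p₁} ≤ PN ≤ min{1,(1−p₀)/p₁}.
  lower = (p₁ − p₀)/p₁ = 0.11 / 0.698 ≈ 0.1576
  upper = min{1, (1 − p₀)/p₁} = 0.412 / 0.698 ≈ 0.5903

0.158 ≤ PN ≤ 0.590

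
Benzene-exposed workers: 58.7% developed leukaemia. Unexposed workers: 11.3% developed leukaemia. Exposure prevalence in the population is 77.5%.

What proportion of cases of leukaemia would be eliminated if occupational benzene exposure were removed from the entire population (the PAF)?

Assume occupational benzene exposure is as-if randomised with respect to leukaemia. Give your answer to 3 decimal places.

p₁ = 0.587, p₀ = 0.113.
Overall risk P(Y=1) = π·p₁ + (1−π)·p₀ = 0.775×0.587 + 0.225×0.113 = 0.48035.
Under exogeneity, PAF = [P(Y=1) − p₀] / P(Y=1).
PAF = (0.48035 − 0.113) / 0.48035 ≈ 0.7648

PAF ≈ 0.765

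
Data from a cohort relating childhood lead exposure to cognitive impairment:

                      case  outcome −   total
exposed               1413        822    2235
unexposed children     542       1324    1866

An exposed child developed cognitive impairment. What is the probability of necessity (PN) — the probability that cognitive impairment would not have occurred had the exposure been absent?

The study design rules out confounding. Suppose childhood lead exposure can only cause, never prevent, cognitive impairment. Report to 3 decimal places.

PN ≈ 0.541

p₁ = P(outcome | exposed) = 1413/2235 = 0.63221
p₀ = P(outcome | unexposed) = 542/1866 = 0.29046
Under exogeneity and monotonicity, PN = (p₁ − p₀) / p₁.
PN = (0.63221 − 0.29046) / 0.63221 = 0.34175 / 0.63221 ≈ 0.5406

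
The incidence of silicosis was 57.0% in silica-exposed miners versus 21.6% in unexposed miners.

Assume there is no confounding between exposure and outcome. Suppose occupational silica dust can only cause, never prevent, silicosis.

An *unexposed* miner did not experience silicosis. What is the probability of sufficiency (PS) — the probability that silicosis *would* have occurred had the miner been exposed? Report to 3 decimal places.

PS ≈ 0.452

p₁ = 0.57, p₀ = 0.216.
Under exogeneity and monotonicity, PS = (p₁ − p₀) / (1 − p₀).
PS = (0.57 − 0.216) / (1 − 0.216) = 0.354 / 0.784 ≈ 0.4515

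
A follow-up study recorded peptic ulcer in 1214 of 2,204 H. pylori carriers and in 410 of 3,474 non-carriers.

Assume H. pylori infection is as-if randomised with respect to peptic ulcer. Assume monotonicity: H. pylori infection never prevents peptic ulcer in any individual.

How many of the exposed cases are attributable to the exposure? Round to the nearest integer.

about 954 cases

p₁ = P(outcome | exposed) = 1214/2204 = 0.55082
p₀ = P(outcome | unexposed) = 410/3474 = 0.11802
PN = (p₁ − p₀)/p₁ = (0.55082 − 0.11802) / 0.55082 ≈ 0.78574.
Attributable cases ≈ PN × (exposed cases) = 0.78574 × 1214 ≈ 953.88.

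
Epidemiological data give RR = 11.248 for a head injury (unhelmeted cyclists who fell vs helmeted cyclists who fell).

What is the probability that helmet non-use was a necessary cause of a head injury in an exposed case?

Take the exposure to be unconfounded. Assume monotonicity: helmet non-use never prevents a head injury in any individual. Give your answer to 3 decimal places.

PN ≈ 0.911

Under exogeneity and monotonicity, PN = (RR − 1) / RR = 1 − 1/RR.
PN = (11.248 − 1) / 11.248 = 10.25 / 11.248 ≈ 0.9111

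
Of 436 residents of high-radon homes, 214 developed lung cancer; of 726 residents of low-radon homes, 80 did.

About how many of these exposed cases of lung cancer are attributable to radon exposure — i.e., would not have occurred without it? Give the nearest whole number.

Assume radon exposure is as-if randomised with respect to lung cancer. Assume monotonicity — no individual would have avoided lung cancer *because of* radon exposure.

p₁ = P(outcome | exposed) = 214/436 = 0.49083
p₀ = P(outcome | unexposed) = 80/726 = 0.11019
PN = (p₁ − p₀)/p₁ = (0.49083 − 0.11019) / 0.49083 ≈ 0.77549.
Attributable cases ≈ PN × (exposed cases) = 0.77549 × 214 ≈ 165.96.

about 166 cases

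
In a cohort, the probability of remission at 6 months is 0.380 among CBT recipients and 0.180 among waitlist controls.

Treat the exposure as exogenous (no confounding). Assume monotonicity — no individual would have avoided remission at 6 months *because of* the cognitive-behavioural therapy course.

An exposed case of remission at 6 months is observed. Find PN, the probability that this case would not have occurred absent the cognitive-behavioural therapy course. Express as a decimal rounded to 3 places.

Let p₁ = 0.38, p₀ = 0.18.
Under exogeneity and monotonicity, PN = (p₁ − p₀) / p₁.
PN = (0.38 − 0.18) / 0.38 = 0.2 / 0.38 ≈ 0.5263

PN ≈ 0.526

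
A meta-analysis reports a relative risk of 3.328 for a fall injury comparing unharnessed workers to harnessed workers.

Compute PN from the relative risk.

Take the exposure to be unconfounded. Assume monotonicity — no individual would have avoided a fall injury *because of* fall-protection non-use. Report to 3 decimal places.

Under exogeneity and monotonicity, PN = (RR − 1) / RR = 1 − 1/RR.
PN = (3.328 − 1) / 3.328 = 2.328 / 3.328 ≈ 0.6995

PN ≈ 0.700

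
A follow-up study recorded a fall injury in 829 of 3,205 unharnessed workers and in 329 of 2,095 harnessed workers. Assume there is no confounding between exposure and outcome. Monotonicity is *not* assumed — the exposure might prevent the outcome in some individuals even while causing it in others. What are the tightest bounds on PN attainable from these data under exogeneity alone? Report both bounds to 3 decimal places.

0.393 ≤ PN ≤ 1.000

p₁ = P(outcome | exposed) = 829/3205 = 0.25866
p₀ = P(outcome | unexposed) = 329/2095 = 0.15704
Under exogeneity alone the bounds on PN are max{0,(p₁−p₀)/p₁} ≤ PN ≤ min{1,(1−p₀)/p₁}.
  lower = (p₁ − p₀)/p₁ = 0.10162 / 0.25866 ≈ 0.3929
  upper = min{1, (1 − p₀)/p₁} = 0.84296 / 0.25866 ≈ 3.2590 → capped at 1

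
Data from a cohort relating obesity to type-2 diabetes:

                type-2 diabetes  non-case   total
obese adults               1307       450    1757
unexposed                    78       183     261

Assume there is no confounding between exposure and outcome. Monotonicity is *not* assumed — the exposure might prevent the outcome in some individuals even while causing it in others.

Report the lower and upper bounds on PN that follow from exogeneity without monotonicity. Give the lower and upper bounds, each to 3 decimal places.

p₁ = P(outcome | exposed) = 1307/1757 = 0.74388
p₀ = P(outcome | unexposed) = 78/261 = 0.29885
Under exogeneity alone the bounds on PN are max{0,(p₁−p₀)/p₁} ≤ PN ≤ min{1,(1−p₀)/p₁}.
  lower = (p₁ − p₀)/p₁ = 0.44503 / 0.74388 ≈ 0.5983
  upper = min{1, (1 − p₀)/p₁} = 0.70115 / 0.74388 ≈ 0.9426

0.598 ≤ PN ≤ 0.943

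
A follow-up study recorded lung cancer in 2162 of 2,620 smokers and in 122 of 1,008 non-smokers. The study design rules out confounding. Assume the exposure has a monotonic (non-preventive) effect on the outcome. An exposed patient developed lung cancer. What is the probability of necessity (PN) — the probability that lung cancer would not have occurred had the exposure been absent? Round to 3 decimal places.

PN ≈ 0.853

p₁ = P(outcome | exposed) = 2162/2620 = 0.82519
p₀ = P(outcome | unexposed) = 122/1008 = 0.12103
Under exogeneity and monotonicity, PN = (p₁ − p₀) / p₁.
PN = (0.82519 − 0.12103) / 0.82519 = 0.70416 / 0.82519 ≈ 0.8533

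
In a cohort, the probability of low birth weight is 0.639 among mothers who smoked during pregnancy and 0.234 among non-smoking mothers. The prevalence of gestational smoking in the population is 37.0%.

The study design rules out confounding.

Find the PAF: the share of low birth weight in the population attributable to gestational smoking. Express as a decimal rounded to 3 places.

PAF ≈ 0.390

Let p₁ = 0.639, p₀ = 0.234.
Overall risk P(Y=1) = π·p₁ + (1−π)·p₀ = 0.37×0.639 + 0.63×0.234 = 0.38385.
Under exogeneity, PAF = [P(Y=1) − p₀] / P(Y=1).
PAF = (0.38385 − 0.234) / 0.38385 ≈ 0.3904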